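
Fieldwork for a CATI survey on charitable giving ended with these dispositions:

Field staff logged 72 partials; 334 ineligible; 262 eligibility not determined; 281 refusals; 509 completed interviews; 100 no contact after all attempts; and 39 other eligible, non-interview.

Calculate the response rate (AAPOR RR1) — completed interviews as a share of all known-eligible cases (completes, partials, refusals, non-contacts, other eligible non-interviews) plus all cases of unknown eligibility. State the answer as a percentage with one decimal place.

Numerator: 509
Denom: 509 + 72 + 281 + 100 + 39 + 262 = 1263
RR1 = 509 / 1263 = 0.4030

40.3%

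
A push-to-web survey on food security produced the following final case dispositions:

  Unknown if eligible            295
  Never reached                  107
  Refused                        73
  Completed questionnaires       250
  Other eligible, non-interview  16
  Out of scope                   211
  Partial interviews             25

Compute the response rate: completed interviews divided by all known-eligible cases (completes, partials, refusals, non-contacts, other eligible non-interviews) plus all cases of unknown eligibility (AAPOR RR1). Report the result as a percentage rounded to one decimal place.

Numerator = 250
Denominator = 250 + 25 + 73 + 107 + 16 + 295 = 766
RR1 = 250 / 766 = 0.3264

32.6%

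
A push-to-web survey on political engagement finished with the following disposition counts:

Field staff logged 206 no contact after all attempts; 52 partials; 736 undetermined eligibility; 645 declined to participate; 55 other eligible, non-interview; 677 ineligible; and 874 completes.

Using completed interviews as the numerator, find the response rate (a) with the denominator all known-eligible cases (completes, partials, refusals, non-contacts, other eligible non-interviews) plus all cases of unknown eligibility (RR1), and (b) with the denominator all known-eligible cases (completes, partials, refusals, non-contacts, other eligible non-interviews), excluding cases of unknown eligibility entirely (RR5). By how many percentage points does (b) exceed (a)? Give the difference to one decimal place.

Numerator: 874
Base: 874 + 52 + 645 + 206 + 55 + 736 = 2568
RR1 = 874 / 2568 = 0.3403
Base: 874 + 52 + 645 + 206 + 55 = 1832
RR5 = 874 / 1832 = 0.4771
Difference = 47.71 − 34.03 = 13.68 percentage points

13.7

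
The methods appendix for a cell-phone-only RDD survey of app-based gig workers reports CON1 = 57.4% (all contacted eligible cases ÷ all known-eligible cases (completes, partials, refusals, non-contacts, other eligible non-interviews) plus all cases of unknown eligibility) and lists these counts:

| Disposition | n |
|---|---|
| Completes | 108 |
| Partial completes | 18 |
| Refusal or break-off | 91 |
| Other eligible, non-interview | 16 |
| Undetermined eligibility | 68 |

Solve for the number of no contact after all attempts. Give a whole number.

105

Num → 108 + 18 + 91 + 16 = 233
CON1 = 233 / D = 0.574
D = 233 / 0.574 = 405.9
Other denominator terms total 301
no contact after all attempts = 405.9 − 301 ≈ 105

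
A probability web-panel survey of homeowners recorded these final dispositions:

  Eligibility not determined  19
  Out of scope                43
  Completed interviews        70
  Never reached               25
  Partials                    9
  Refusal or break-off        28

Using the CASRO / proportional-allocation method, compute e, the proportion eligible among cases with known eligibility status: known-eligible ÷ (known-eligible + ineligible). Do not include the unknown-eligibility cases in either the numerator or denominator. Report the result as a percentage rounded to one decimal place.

75.4%

Eligible (known) = 70 + 9 + 28 + 25 = 132
e = 132 / (132 + 43) = 132 / 175 = 0.7543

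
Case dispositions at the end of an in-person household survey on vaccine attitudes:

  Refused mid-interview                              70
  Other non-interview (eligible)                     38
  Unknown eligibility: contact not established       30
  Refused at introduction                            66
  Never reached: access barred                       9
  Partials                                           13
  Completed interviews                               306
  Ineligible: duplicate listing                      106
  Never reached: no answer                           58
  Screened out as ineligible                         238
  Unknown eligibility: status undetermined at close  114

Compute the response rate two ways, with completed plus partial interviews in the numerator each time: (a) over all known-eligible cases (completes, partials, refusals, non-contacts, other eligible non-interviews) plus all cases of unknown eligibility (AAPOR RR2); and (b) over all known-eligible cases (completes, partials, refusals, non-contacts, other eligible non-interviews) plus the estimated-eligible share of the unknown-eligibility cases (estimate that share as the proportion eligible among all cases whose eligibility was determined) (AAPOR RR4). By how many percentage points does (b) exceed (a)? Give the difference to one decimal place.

Refusal or break-off = 66 + 70 = 136
No answer / not reached = 58 + 9 = 67
Unknown if eligible = 30 + 114 = 144
Ineligible = 238 + 106 = 344
Num: 306 + 13 = 319
Denom: 306 + 13 + 136 + 67 + 38 + 144 = 704
RR2 = 319 / 704 = 0.4531
Eligible (known): 306 + 13 + 136 + 67 + 38 = 560
e = 560 / (560 + 344) = 560 / 904 = 0.6195
Eligible share of unknowns: 0.6195 × 144 = 89.21
Denom: 560 + 89.21 = 649.21
RR4 = 319 / 649.21 = 0.4914
Difference = 49.14 − 45.31 = 3.83 percentage points

3.8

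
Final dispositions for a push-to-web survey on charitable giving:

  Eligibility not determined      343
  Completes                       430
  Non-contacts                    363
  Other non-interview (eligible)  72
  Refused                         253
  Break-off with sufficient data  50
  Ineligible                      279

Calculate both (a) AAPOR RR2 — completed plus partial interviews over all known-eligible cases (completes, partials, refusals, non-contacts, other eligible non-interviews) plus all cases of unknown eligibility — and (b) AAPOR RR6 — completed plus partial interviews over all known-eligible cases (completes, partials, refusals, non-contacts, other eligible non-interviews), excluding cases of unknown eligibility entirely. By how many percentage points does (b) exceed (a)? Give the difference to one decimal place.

Numerator → 430 + 50 = 480
Denom → 430 + 50 + 253 + 363 + 72 + 343 = 1511
RR2 = 480 / 1511 = 0.3177
Denom → 430 + 50 + 253 + 363 + 72 = 1168
RR6 = 480 / 1168 = 0.4110
Difference = 41.10 − 31.77 = 9.33 percentage points

9.3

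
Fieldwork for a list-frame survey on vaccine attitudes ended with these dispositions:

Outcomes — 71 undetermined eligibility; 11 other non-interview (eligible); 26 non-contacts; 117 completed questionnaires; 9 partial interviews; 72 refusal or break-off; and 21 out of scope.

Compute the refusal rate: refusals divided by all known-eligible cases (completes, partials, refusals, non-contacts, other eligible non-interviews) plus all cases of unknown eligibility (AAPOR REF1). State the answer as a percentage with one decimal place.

23.5%

Top: 72
Denominator: 117 + 9 + 72 + 26 + 11 + 71 = 306
REF1 = 72 / 306 = 0.2353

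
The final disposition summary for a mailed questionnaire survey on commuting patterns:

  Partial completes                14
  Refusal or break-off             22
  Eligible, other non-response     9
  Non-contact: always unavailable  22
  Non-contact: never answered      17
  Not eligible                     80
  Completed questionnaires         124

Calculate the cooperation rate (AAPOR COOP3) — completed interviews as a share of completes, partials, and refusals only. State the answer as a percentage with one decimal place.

No contact after all attempts = 17 + 22 = 39
Top = 124
Denominator = 124 + 14 + 22 = 160
COOP3 = 124 / 160 = 0.7750

77.5%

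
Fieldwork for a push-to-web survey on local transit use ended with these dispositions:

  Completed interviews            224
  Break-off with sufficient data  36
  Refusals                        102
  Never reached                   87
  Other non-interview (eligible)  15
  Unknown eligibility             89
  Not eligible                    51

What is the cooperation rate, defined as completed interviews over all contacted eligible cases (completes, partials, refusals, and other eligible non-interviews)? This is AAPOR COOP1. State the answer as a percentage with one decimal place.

Top: 224
Denom: 224 + 36 + 102 + 15 = 377
COOP1 = 224 / 377 = 0.5942

59.4%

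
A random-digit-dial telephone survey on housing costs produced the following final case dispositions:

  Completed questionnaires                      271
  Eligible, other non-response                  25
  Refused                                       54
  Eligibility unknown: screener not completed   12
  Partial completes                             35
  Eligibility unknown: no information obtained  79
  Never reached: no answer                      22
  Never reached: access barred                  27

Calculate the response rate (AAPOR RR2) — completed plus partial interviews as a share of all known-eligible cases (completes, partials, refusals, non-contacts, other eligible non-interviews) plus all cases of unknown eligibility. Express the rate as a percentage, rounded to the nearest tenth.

No contact after all attempts = 22 + 27 = 49
Unknown eligibility = 12 + 79 = 91
Top = 271 + 35 = 306
Denominator = 271 + 35 + 54 + 49 + 25 + 91 = 525
RR2 = 306 / 525 = 0.5829

58.3%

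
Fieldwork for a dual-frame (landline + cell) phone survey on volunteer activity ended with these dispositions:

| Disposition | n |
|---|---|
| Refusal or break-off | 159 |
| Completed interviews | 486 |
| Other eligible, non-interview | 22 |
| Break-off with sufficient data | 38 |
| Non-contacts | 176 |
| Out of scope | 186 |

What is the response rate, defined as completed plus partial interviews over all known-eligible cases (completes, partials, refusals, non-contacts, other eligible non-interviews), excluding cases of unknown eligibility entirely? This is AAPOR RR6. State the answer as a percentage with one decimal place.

59.5%

Num → 486 + 38 = 524
Base → 486 + 38 + 159 + 176 + 22 = 881
RR6 = 524 / 881 = 0.5948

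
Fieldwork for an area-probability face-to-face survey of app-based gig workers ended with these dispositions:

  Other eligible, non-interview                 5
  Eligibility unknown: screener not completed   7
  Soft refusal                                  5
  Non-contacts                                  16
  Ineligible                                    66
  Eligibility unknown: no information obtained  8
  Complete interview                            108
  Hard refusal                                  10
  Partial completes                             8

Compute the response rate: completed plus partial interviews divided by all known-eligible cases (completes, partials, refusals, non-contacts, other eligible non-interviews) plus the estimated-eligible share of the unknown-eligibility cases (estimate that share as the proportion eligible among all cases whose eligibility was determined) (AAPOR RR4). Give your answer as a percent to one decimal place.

Refusal or break-off = 10 + 5 = 15
Unknown eligibility = 7 + 8 = 15
Top: 108 + 8 = 116
Determined eligible: 108 + 8 + 15 + 16 + 5 = 152
e = 152 / (152 + 66) = 152 / 218 = 0.6972
Eligible share of unknowns: 0.6972 × 15 = 10.46
Denominator: 152 + 10.46 = 162.46
RR4 = 116 / 162.46 = 0.7140

71.4%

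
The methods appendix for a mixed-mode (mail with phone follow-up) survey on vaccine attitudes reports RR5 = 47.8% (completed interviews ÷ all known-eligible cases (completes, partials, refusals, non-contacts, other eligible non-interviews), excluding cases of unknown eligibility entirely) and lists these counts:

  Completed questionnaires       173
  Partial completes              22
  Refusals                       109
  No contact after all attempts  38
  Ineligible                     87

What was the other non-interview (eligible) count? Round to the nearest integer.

20

RR5 = 173 / D = 0.478
D = 173 / 0.478 = 361.9
Other denominator terms total 342
other non-interview (eligible) = 361.9 − 342 ≈ 20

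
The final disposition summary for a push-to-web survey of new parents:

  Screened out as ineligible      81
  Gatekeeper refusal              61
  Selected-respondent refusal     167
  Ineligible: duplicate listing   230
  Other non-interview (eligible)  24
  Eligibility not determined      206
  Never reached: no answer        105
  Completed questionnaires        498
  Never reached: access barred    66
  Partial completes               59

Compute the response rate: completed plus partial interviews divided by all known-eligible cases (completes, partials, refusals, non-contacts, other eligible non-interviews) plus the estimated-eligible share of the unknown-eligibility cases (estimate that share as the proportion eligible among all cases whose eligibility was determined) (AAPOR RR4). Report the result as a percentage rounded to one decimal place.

Refused = 61 + 167 = 228
Non-contacts = 105 + 66 = 171
Ineligible = 81 + 230 = 311
Numerator = 498 + 59 = 557
Determined eligible = 498 + 59 + 228 + 171 + 24 = 980
e = 980 / (980 + 311) = 980 / 1291 = 0.7591
Eligible share of unknowns = 0.7591 × 206 = 156.37
Denom = 980 + 156.37 = 1136.37
RR4 = 557 / 1136.37 = 0.4902

49.0%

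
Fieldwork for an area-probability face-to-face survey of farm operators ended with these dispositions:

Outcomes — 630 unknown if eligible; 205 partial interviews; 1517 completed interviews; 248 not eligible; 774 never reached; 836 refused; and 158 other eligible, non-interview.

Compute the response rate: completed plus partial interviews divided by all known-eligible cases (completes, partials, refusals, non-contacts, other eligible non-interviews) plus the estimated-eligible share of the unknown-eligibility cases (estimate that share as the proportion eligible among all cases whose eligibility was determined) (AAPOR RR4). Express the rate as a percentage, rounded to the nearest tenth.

Num → 1517 + 205 = 1722
Eligible (known) → 1517 + 205 + 836 + 774 + 158 = 3490
e = 3490 / (3490 + 248) = 3490 / 3738 = 0.9337
e × U → 0.9337 × 630 = 588.23
Denom → 3490 + 588.23 = 4078.23
RR4 = 1722 / 4078.23 = 0.4222

42.2%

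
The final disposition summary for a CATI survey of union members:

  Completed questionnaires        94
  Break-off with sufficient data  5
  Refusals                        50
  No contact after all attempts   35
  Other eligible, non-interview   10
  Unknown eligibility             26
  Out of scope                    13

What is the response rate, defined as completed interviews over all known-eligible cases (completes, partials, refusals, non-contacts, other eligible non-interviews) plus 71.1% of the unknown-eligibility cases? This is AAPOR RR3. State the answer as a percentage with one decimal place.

Top: 94
Eligible (known): 94 + 5 + 50 + 35 + 10 = 194
Estimated eligible among unknowns: 0.7110 × 26 = 18.49
Denom: 194 + 18.49 = 212.49
RR3 = 94 / 212.49 = 0.4424

44.2%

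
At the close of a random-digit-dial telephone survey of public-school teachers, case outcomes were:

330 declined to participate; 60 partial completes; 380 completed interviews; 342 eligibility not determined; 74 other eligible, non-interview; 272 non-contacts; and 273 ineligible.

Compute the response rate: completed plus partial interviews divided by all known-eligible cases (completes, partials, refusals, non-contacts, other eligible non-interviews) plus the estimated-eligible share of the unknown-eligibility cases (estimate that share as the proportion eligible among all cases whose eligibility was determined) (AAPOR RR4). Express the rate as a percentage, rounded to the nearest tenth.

31.6%

Top → 380 + 60 = 440
Eligible (known) → 380 + 60 + 330 + 272 + 74 = 1116
e = 1116 / (1116 + 273) = 1116 / 1389 = 0.8035
Eligible share of unknowns → 0.8035 × 342 = 274.80
Denom → 1116 + 274.80 = 1390.80
RR4 = 440 / 1390.80 = 0.3164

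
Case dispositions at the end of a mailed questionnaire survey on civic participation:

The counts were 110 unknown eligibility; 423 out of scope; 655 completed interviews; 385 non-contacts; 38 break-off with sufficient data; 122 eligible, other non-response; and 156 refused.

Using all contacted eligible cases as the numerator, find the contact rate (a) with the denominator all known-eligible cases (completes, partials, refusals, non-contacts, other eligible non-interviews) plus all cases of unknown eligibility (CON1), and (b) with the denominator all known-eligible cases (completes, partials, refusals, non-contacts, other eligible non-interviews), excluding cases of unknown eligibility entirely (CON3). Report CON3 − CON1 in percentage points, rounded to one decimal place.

Num → 655 + 38 + 156 + 122 = 971
Base → 655 + 38 + 156 + 385 + 122 + 110 = 1466
CON1 = 971 / 1466 = 0.6623
Base → 655 + 38 + 156 + 385 + 122 = 1356
CON3 = 971 / 1356 = 0.7161
Difference = 71.61 − 66.23 = 5.38 percentage points

5.4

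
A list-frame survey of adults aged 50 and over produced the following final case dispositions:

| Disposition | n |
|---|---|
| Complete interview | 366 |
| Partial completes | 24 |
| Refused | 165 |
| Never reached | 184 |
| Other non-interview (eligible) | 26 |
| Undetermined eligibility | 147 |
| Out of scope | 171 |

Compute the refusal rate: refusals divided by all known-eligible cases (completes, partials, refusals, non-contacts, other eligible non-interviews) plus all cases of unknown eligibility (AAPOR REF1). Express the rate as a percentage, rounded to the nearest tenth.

18.1%

Top: 165
Denom: 366 + 24 + 165 + 184 + 26 + 147 = 912
REF1 = 165 / 912 = 0.1809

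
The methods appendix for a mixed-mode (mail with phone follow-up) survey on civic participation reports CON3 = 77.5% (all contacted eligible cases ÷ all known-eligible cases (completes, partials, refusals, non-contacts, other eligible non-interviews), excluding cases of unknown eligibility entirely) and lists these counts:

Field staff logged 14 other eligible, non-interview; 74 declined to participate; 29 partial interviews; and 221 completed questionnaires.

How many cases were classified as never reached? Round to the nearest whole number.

Num = 221 + 29 + 74 + 14 = 338
CON3 = 338 / D = 0.775
D = 338 / 0.775 = 436.1
Other denominator terms total 338
never reached = 436.1 − 338 ≈ 98

98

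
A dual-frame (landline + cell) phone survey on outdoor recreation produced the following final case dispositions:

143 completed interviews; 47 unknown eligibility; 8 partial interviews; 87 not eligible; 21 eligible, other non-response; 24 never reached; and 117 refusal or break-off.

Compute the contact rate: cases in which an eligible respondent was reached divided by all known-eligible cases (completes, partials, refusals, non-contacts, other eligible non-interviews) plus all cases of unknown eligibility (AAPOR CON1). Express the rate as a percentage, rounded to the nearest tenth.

80.3%

Numerator: 143 + 8 + 117 + 21 = 289
Base: 143 + 8 + 117 + 24 + 21 + 47 = 360
CON1 = 289 / 360 = 0.8028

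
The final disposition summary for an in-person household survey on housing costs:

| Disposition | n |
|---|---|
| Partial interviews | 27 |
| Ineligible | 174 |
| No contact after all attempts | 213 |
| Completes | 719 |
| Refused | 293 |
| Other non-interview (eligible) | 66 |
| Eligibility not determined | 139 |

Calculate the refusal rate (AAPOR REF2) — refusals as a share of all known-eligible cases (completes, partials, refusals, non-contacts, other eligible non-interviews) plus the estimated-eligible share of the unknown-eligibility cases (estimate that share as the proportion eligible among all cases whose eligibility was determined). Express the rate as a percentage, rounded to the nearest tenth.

20.3%

Num → 293
Eligible (known) → 719 + 27 + 293 + 213 + 66 = 1318
e = 1318 / (1318 + 174) = 1318 / 1492 = 0.8834
Eligible share of unknowns → 0.8834 × 139 = 122.79
Base → 1318 + 122.79 = 1440.79
REF2 = 293 / 1440.79 = 0.2034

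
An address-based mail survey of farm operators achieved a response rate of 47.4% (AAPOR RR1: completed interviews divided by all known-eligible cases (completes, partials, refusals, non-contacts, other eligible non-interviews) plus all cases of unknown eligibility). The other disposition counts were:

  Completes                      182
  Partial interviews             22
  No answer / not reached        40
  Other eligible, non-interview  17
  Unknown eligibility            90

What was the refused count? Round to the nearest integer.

RR1 = 182 / D = 0.474
D = 182 / 0.474 = 384.0
Other denominator terms total 351
refused = 384.0 − 351 ≈ 33

33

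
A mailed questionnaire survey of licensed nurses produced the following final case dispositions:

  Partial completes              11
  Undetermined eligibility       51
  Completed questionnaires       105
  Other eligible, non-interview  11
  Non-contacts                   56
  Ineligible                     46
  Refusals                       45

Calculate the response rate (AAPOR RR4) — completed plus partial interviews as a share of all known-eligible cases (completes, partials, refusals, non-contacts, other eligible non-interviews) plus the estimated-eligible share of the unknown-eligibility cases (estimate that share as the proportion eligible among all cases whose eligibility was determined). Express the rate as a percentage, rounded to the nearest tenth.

Top: 105 + 11 = 116
Eligible (known): 105 + 11 + 45 + 56 + 11 = 228
e = 228 / (228 + 46) = 228 / 274 = 0.8321
Eligible share of unknowns: 0.8321 × 51 = 42.44
Base: 228 + 42.44 = 270.44
RR4 = 116 / 270.44 = 0.4289

42.9%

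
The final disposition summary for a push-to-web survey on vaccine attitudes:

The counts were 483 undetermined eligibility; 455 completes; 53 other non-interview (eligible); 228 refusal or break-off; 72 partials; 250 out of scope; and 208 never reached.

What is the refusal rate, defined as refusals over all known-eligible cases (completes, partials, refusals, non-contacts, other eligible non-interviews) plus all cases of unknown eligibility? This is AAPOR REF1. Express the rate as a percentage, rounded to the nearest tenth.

Num = 228
Base = 455 + 72 + 228 + 208 + 53 + 483 = 1499
REF1 = 228 / 1499 = 0.1521

15.2%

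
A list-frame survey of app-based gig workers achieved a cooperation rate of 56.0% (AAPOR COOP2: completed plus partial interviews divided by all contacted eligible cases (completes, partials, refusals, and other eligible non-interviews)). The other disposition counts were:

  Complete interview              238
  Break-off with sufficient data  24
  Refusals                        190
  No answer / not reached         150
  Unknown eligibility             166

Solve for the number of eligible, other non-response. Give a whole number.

16

Numerator: 238 + 24 = 262
COOP2 = 262 / D = 0.560
D = 262 / 0.560 = 467.9
Rest of base = 452
eligible, other non-response = 467.9 − 452 ≈ 16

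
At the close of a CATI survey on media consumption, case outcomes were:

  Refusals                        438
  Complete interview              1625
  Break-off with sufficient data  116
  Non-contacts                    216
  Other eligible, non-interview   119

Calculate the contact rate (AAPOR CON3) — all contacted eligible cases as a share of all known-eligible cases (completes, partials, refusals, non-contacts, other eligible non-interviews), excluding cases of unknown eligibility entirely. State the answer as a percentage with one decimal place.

Num: 1625 + 116 + 438 + 119 = 2298
Denom: 1625 + 116 + 438 + 216 + 119 = 2514
CON3 = 2298 / 2514 = 0.9141

91.4%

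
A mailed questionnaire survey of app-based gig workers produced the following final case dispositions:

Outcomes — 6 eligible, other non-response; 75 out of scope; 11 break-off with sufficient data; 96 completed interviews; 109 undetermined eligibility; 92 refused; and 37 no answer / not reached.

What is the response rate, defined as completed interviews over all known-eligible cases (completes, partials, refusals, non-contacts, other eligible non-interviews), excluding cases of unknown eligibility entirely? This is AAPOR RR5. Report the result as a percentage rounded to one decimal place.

Num → 96
Denominator → 96 + 11 + 92 + 37 + 6 = 242
RR5 = 96 / 242 = 0.3967

39.7%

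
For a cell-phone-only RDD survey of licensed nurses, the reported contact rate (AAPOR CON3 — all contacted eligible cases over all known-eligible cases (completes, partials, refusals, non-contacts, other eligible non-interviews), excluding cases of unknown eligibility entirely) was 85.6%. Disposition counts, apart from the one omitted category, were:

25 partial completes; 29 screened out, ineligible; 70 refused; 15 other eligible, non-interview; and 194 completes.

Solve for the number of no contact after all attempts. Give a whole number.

Numerator: 194 + 25 + 70 + 15 = 304
CON3 = 304 / D = 0.856
D = 304 / 0.856 = 355.1
Rest of base = 304
no contact after all attempts = 355.1 − 304 ≈ 51

51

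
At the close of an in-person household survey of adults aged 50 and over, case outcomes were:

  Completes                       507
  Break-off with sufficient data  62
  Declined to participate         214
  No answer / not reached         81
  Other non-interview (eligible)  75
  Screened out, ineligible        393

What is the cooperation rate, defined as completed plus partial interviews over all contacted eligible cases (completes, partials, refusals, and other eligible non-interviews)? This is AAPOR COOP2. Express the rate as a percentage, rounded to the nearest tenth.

66.3%

Top: 507 + 62 = 569
Denominator: 507 + 62 + 214 + 75 = 858
COOP2 = 569 / 858 = 0.6632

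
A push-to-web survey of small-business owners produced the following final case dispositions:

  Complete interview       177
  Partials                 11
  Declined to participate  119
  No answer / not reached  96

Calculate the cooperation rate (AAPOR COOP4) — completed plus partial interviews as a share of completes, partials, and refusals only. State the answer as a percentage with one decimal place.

Top → 177 + 11 = 188
Denominator → 177 + 11 + 119 = 307
COOP4 = 188 / 307 = 0.6124

61.2%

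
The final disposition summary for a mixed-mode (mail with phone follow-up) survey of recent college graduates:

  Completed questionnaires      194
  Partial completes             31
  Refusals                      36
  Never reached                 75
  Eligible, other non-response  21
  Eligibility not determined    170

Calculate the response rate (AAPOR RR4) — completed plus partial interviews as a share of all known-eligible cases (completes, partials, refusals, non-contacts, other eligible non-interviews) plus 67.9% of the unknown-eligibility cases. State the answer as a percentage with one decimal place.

Numerator → 194 + 31 = 225
Determined eligible → 194 + 31 + 36 + 75 + 21 = 357
Estimated eligible among unknowns → 0.6790 × 170 = 115.43
Denom → 357 + 115.43 = 472.43
RR4 = 225 / 472.43 = 0.4763

47.6%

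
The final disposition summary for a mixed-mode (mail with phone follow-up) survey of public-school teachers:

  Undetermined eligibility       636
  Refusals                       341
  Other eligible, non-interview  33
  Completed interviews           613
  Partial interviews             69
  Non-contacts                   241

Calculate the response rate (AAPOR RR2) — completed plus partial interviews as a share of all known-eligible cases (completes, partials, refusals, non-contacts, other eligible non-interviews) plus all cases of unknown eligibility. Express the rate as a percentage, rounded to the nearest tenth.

Top = 613 + 69 = 682
Denom = 613 + 69 + 341 + 241 + 33 + 636 = 1933
RR2 = 682 / 1933 = 0.3528

35.3%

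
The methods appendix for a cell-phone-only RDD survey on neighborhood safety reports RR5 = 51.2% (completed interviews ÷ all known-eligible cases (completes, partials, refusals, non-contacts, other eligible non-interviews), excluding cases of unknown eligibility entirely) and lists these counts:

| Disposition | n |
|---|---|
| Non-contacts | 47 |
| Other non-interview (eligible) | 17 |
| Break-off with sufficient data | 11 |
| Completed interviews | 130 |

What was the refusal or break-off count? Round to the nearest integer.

RR5 = 130 / D = 0.512
D = 130 / 0.512 = 253.9
Remaining denominator categories sum to 205
refusal or break-off = 253.9 − 205 ≈ 49

49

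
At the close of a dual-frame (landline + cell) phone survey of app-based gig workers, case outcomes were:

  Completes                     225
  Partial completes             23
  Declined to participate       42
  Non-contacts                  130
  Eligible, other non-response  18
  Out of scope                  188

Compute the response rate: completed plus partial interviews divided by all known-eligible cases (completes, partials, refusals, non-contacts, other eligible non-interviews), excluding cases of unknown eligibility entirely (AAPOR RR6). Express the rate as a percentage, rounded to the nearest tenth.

Numerator → 225 + 23 = 248
Denominator → 225 + 23 + 42 + 130 + 18 = 438
RR6 = 248 / 438 = 0.5662

56.6%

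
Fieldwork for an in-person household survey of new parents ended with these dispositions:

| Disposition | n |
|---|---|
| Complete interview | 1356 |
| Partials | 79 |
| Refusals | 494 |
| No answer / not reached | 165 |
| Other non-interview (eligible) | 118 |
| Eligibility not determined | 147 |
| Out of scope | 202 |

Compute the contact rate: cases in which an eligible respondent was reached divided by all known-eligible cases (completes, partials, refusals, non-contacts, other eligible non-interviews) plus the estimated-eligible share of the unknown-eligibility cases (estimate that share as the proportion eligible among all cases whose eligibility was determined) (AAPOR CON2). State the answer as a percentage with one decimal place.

87.2%

Numerator: 1356 + 79 + 494 + 118 = 2047
Determined eligible: 1356 + 79 + 494 + 165 + 118 = 2212
e = 2212 / (2212 + 202) = 2212 / 2414 = 0.9163
Eligible share of unknowns: 0.9163 × 147 = 134.70
Base: 2212 + 134.70 = 2346.70
CON2 = 2047 / 2346.70 = 0.8723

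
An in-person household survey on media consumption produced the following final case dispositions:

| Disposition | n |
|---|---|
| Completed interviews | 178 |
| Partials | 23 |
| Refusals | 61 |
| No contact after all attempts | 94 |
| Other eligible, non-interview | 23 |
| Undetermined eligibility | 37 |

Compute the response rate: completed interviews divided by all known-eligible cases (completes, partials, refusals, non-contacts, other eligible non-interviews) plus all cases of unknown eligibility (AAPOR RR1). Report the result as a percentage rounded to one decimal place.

Num = 178
Base = 178 + 23 + 61 + 94 + 23 + 37 = 416
RR1 = 178 / 416 = 0.4279

42.8%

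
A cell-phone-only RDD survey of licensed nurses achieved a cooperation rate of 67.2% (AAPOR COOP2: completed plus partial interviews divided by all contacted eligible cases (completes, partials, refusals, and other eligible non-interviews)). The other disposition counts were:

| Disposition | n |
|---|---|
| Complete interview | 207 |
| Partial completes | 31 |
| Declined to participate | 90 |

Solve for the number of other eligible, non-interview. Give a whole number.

Numerator → 207 + 31 = 238
COOP2 = 238 / D = 0.672
D = 238 / 0.672 = 354.2
Remaining denominator categories sum to 328
other eligible, non-interview = 354.2 − 328 ≈ 26

26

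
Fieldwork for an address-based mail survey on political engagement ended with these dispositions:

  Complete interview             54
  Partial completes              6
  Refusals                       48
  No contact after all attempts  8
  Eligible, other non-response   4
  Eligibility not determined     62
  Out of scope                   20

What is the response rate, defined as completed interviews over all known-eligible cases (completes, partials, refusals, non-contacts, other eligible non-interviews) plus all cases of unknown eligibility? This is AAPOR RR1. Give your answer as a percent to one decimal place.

29.7%

Num = 54
Denom = 54 + 6 + 48 + 8 + 4 + 62 = 182
RR1 = 54 / 182 = 0.2967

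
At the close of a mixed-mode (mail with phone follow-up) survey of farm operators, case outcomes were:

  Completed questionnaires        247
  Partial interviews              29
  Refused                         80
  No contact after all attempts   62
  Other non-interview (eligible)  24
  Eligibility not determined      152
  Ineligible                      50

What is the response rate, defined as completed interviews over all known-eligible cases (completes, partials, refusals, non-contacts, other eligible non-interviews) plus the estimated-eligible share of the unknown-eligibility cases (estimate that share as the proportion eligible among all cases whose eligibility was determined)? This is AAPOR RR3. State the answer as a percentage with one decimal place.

Num: 247
Determined eligible: 247 + 29 + 80 + 62 + 24 = 442
e = 442 / (442 + 50) = 442 / 492 = 0.8984
e × U: 0.8984 × 152 = 136.56
Denom: 442 + 136.56 = 578.56
RR3 = 247 / 578.56 = 0.4269

42.7%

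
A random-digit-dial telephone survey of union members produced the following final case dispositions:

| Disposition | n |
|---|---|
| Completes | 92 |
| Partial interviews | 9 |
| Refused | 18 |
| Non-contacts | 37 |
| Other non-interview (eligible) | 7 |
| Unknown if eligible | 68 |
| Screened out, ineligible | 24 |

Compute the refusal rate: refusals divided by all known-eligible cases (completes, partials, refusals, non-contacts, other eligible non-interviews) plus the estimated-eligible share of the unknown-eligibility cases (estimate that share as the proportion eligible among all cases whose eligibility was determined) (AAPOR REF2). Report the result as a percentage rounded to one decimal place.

Numerator: 18
Determined eligible: 92 + 9 + 18 + 37 + 7 = 163
e = 163 / (163 + 24) = 163 / 187 = 0.8717
Estimated eligible among unknowns: 0.8717 × 68 = 59.28
Base: 163 + 59.28 = 222.28
REF2 = 18 / 222.28 = 0.0810

8.1%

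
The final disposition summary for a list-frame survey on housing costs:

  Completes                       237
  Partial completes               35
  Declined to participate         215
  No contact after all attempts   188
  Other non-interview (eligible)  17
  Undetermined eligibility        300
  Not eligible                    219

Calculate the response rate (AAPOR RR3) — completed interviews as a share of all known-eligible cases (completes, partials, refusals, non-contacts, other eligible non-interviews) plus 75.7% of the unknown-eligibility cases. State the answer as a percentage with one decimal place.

25.8%

Num: 237
Determined eligible: 237 + 35 + 215 + 188 + 17 = 692
e × U: 0.7570 × 300 = 227.10
Denom: 692 + 227.10 = 919.10
RR3 = 237 / 919.10 = 0.2579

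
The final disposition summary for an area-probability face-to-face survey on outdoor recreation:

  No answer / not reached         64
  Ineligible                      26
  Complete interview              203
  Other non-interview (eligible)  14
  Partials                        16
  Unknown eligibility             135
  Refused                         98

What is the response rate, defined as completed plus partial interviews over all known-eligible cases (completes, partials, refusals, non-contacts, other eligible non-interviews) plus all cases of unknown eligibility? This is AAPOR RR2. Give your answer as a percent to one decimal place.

41.3%

Num = 203 + 16 = 219
Denominator = 203 + 16 + 98 + 64 + 14 + 135 = 530
RR2 = 219 / 530 = 0.4132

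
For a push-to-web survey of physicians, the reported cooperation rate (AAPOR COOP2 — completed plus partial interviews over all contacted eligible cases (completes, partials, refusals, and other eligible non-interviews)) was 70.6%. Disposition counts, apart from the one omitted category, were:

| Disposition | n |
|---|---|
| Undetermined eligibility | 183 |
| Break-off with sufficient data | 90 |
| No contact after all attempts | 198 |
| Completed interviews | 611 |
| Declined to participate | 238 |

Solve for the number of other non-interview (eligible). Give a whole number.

Top → 611 + 90 = 701
COOP2 = 701 / D = 0.706
D = 701 / 0.706 = 992.9
Rest of base = 939
other non-interview (eligible) = 992.9 − 939 ≈ 54

54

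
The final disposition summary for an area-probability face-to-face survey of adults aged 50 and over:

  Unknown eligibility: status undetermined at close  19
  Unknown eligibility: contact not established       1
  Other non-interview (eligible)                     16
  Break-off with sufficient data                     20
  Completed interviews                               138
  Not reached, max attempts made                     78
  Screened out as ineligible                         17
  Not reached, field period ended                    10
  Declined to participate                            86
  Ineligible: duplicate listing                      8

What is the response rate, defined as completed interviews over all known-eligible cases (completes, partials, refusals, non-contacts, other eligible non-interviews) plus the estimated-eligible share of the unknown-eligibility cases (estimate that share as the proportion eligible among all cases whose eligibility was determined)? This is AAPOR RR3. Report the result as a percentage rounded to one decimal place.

Never reached = 10 + 78 = 88
Unknown if eligible = 1 + 19 = 20
Screened out, ineligible = 17 + 8 = 25
Numerator → 138
Eligible (known) → 138 + 20 + 86 + 88 + 16 = 348
e = 348 / (348 + 25) = 348 / 373 = 0.9330
e × U → 0.9330 × 20 = 18.66
Base → 348 + 18.66 = 366.66
RR3 = 138 / 366.66 = 0.3764

37.6%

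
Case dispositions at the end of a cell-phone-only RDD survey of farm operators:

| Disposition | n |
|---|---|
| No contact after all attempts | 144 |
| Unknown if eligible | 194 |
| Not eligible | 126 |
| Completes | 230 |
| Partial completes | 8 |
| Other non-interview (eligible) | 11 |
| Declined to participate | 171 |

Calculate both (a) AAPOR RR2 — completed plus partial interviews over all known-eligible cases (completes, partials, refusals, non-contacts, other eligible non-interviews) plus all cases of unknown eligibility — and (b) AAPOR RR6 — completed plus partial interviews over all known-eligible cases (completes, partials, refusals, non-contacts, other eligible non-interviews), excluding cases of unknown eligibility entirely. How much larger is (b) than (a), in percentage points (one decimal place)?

10.8

Top: 230 + 8 = 238
Denom: 230 + 8 + 171 + 144 + 11 + 194 = 758
RR2 = 238 / 758 = 0.3140
Denom: 230 + 8 + 171 + 144 + 11 = 564
RR6 = 238 / 564 = 0.4220
Difference = 42.20 − 31.40 = 10.80 percentage points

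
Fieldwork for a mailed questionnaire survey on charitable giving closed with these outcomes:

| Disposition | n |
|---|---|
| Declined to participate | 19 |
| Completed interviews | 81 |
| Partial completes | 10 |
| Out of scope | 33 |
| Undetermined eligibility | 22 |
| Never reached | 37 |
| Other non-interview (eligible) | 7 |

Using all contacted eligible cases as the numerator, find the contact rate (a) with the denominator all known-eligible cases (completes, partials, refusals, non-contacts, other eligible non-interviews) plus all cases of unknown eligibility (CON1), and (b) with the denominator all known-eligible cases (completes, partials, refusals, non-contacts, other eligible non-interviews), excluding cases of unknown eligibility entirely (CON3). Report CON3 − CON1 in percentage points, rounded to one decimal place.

Top: 81 + 10 + 19 + 7 = 117
Denom: 81 + 10 + 19 + 37 + 7 + 22 = 176
CON1 = 117 / 176 = 0.6648
Denom: 81 + 10 + 19 + 37 + 7 = 154
CON3 = 117 / 154 = 0.7597
Difference = 75.97 − 66.48 = 9.49 percentage points

9.5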